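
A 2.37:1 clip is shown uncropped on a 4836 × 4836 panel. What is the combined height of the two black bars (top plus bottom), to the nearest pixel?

Since 2.370 > 1.000, the clip is width-limited.
Content height = 4836 / 2.370 ≈ 2040.51 px.
4836 − 2040.51 = 2795.49 px of bars.

2795 px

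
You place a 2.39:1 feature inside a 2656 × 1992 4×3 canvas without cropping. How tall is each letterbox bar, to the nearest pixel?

440 px

2.39:1 (2.390) > 4×3 (1.333), so the feature fills the width.
Content height = 2656 / 2.390 ≈ 1111.30 px.
1992 − 1111.30 = 880.70 px of bars (440.35 each).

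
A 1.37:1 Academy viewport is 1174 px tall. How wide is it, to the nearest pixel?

At 1.37:1 Academy, 1174 × 1.370 ≈ 1608.38.

1608 px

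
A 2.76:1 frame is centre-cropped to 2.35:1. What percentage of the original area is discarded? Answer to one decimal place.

14.9%

The height stays; only width is cut (since 2.35:1 is narrower than 2.76:1).
(2.350)/(2.760) ≈ 0.851 of the area survives, leaving 14.86% discarded.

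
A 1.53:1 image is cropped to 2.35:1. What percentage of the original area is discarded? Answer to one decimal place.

Going from 1.53:1 to 2.35:1 means cutting height while keeping width.
Area ratio = (1.530)/(2.350) = 65.11%; the remaining 34.89% is cropped out.

34.9%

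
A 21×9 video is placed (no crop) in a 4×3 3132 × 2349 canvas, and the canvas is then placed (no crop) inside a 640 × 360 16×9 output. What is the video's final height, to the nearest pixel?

206 px

Inside the 3132×2349 canvas the video is width-limited at 3132.00 × 1342.29.
The 4×3 canvas is height-limited in 640×360, giving 480.00 × 360.00; scale factor 0.1533.
The video scales with it: height 1342.29 × 0.1533 ≈ 205.71.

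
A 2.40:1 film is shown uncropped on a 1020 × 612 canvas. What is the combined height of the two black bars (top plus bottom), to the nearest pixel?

187 px

Since 2.400 > 1.667, the film is width-limited.
The film is 1020 / 2.400 ≈ 425.00 px tall.
Black = 612 − 425.00 = 187.00 px.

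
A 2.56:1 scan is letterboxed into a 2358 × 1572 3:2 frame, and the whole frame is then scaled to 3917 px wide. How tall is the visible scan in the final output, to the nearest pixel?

In the 2358×1572 frame the scan fills the width: height = 2358 / 2.560 ≈ 921.09 px.
The frame scales by 3917/2358 = 1.6612; 921.09 × 1.6612 ≈ 1530.08 px.

1530 px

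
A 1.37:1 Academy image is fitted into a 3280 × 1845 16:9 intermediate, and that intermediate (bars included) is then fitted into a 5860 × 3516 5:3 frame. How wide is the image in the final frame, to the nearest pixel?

4516 px

First fit — 1.37:1 Academy into 3280×1845 spans the height: 2527.65 × 1845.00.
The 16:9 canvas is width-limited in 5860×3516, giving 5860.00 × 3296.25; scale factor 1.7866.
The image scales with it: width 2527.65 × 1.7866 ≈ 4515.86.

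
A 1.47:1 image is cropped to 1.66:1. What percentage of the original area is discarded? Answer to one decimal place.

Going from 1.47:1 to 1.66:1 means cutting height while keeping width.
Area ratio = (1.470)/(1.660) = 88.55%; the remaining 11.45% is cropped out.

11.4%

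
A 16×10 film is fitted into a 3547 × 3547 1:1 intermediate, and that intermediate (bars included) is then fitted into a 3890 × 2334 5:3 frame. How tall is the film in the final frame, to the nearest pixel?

16×10 in 3547×3547: fills the width, so the film is 3547.00 × 2216.88.
The 1:1 canvas is height-limited in 3890×2334, giving 2334.00 × 2334.00; scale factor 0.6580.
The film scales with it: height 2216.88 × 0.6580 ≈ 1458.75.

1459 px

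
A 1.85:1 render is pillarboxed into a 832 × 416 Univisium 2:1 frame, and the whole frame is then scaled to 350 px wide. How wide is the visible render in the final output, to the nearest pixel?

324 px

Fitted into 832×416, the render spans the height; its width is 416 × 1.850 ≈ 769.60 px.
Scaling 832 → 350 is ×0.4207, so the width becomes 769.60 × 0.4207 ≈ 323.75 px.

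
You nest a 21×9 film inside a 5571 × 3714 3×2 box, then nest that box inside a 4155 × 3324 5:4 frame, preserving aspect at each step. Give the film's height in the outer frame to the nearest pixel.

1781 px

Inside the 5571×3714 canvas the film is width-limited at 5571.00 × 2387.57.
Second fit — the 3×2 canvas into 4155×3324 spans the width: 4155.00 × 2770.00 (×0.7458 from 5571×3714).
Applying the same ×0.7458: 2387.57 → 1780.71.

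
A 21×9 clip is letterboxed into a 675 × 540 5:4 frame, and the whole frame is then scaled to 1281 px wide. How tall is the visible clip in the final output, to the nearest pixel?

In the 675×540 frame the clip fills the width: height = 675 × 9/21 ≈ 289.29 px.
Scaling 675 → 1281 is ×1.8978, so the height becomes 289.29 × 1.8978 ≈ 549.00 px.

549 px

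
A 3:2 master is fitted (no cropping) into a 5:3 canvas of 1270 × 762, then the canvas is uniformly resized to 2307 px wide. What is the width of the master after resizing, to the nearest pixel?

2076 px

At 1270×762 the master is height-limited, so width = 762 × 3/2 ≈ 1143.00 px.
Scaling 1270 → 2307 is ×1.8165, so the width becomes 1143.00 × 1.8165 ≈ 2076.30 px.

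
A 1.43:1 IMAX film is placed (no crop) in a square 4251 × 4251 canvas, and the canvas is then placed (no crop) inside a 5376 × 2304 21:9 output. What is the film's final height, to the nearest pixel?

1611 px

1.43:1 IMAX in 4251×4251: fills the width, so the film is 4251.00 × 2972.73.
square in 5376×2304: fills the height, so the intermediate becomes 2304.00 × 2304.00 — a scale of ×0.5420.
Applying the same ×0.5420: 2972.73 → 1611.19.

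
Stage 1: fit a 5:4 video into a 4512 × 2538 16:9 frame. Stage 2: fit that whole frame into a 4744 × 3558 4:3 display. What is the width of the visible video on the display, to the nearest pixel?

Inside the 4512×2538 canvas the video is height-limited at 3172.50 × 2538.00.
The 16:9 canvas is width-limited in 4744×3558, giving 4744.00 × 2668.50; scale factor 1.0514.
Applying the same ×1.0514: 3172.50 → 3335.62.

3336 px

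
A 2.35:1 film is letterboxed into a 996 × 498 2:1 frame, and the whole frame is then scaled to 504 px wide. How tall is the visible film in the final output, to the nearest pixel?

Fitted into 996×498, the film spans the width; its height is 996 / 2.350 ≈ 423.83 px.
Resizing to 504 px wide multiplies everything by 0.5060: 423.83 → 214.47 px.

214 px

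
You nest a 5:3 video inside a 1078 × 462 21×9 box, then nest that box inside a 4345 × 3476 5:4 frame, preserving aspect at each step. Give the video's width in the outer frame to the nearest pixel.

3104 px

First fit — 5:3 into 1078×462 spans the height: 770.00 × 462.00.
Second fit — the 21×9 canvas into 4345×3476 spans the width: 4345.00 × 1862.14 (×4.0306 from 1078×462).
The video scales with it: width 770.00 × 4.0306 ≈ 3103.57.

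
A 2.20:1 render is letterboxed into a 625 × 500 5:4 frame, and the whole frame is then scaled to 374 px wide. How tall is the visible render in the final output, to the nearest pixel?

In the 625×500 frame the render fills the width: height = 625 / 2.200 ≈ 284.09 px.
Scaling 625 → 374 is ×0.5984, so the height becomes 284.09 × 0.5984 ≈ 170.00 px.

170 px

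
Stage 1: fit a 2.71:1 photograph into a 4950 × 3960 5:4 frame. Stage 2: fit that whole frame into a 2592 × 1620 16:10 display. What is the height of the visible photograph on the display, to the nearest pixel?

2.71:1 in 4950×3960: fills the width, so the photograph is 4950.00 × 1826.57.
The 5:4 canvas is height-limited in 2592×1620, giving 2025.00 × 1620.00; scale factor 0.4091.
So the photograph's height is 1826.57 × 0.4091 ≈ 747.23.

747 px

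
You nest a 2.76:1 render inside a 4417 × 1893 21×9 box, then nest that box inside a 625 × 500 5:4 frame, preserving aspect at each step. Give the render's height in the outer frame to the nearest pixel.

First fit — 2.76:1 into 4417×1893 spans the width: 4417.00 × 1600.36.
The 21×9 canvas is width-limited in 625×500, giving 625.00 × 267.86; scale factor 0.1415.
Applying the same ×0.1415: 1600.36 → 226.45.

226 px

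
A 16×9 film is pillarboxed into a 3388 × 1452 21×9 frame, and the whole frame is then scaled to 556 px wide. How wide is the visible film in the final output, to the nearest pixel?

424 px

In the 3388×1452 frame the film fills the height: width = 1452 × 16/9 ≈ 2581.33 px.
Resizing to 556 px wide multiplies everything by 0.1641: 2581.33 → 423.62 px.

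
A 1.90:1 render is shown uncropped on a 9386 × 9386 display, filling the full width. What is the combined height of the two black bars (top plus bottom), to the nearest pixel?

That makes the image 4940.00 px tall (9386 / 1.900).
Leftover height: 9386 − 4940.00 = 4446.00 px.

4446 px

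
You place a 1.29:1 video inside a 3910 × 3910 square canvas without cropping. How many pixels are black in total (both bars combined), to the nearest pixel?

3436860 pixels

1.29:1 (1.290) > square (1.000), so the video fills the width.
That makes the image 3031.0078 px tall (3910 / 1.290).
Leftover height: 3910 − 3031.0078 = 878.9922 px.
Across the 3910-px span: 878.9922 × 3910 ≈ 3436860 px.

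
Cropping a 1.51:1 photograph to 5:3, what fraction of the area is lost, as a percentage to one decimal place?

Going from 1.51:1 to 5:3 means cutting height while keeping width.
(1.510)/(1.667) ≈ 0.906 of the area survives, leaving 9.40% discarded.

9.4%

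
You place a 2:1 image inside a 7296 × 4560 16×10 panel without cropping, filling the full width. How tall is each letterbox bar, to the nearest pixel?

456 px

Content height = 7296 × 1/2 ≈ 3648.00 px.
4560 − 3648.00 = 912.00 px of bars (456.00 each).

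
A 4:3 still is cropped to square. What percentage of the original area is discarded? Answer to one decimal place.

square is narrower than 4:3, so the crop keeps the full height and trims the width.
(1.000)/(1.333) ≈ 0.750 of the area survives, leaving 25.00% discarded.

25.0%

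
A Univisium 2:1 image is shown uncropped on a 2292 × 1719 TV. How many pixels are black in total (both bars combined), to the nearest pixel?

1313316 pixels

Univisium 2:1 (2.000) > 4×3 (1.333), so the image fills the width.
The image is 2292 × 1/2 ≈ 1146.0000 px tall.
Leftover height: 1719 − 1146.0000 = 573.0000 px.
Across the 2292-px span: 573.0000 × 2292 ≈ 1313316 px.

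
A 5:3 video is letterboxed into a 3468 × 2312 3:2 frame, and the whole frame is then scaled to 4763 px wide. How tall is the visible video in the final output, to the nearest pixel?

In the 3468×2312 frame the video fills the width: height = 3468 × 3/5 ≈ 2080.80 px.
Resizing to 4763 px wide multiplies everything by 1.3734: 2080.80 → 2857.80 px.

2858 px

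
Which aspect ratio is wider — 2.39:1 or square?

2.39 and square = 1; 2.39 > 1.

2.39:1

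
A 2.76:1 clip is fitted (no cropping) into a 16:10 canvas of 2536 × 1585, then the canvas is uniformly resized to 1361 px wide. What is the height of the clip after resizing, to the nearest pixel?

At 2536×1585 the clip is width-limited, so height = 2536 / 2.760 ≈ 918.84 px.
Scaling 2536 → 1361 is ×0.5367, so the height becomes 918.84 × 0.5367 ≈ 493.12 px.

493 px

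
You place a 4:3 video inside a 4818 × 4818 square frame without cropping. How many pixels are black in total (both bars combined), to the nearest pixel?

5803281 pixels

4:3 is wider than square, so it spans the full width.
Content height = 4818 × 3/4 ≈ 3613.5000 px.
4818 − 3613.5000 = 1204.5000 px of bars.
That's 1204.5000 × 4818 ≈ 5803281 black pixels.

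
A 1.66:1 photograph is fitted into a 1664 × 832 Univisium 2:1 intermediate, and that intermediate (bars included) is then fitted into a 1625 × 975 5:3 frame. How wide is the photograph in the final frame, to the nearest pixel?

1349 px

Inside the 1664×832 canvas the photograph is height-limited at 1381.12 × 832.00.
Second fit — the Univisium 2:1 canvas into 1625×975 spans the width: 1625.00 × 812.50 (×0.9766 from 1664×832).
The photograph scales with it: width 1381.12 × 0.9766 ≈ 1348.75.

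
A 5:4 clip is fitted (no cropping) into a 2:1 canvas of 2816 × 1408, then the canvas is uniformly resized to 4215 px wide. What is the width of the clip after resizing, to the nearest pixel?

2634 px

Fitted into 2816×1408, the clip spans the height; its width is 1408 × 5/4 ≈ 1760.00 px.
Scaling 2816 → 4215 is ×1.4968, so the width becomes 1760.00 × 1.4968 ≈ 2634.38 px.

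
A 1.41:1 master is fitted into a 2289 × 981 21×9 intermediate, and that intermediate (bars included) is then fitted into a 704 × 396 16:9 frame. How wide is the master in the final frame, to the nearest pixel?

First fit — 1.41:1 into 2289×981 spans the height: 1383.21 × 981.00.
Second fit — the 21×9 canvas into 704×396 spans the width: 704.00 × 301.71 (×0.3076 from 2289×981).
The master scales with it: width 1383.21 × 0.3076 ≈ 425.42.

425 px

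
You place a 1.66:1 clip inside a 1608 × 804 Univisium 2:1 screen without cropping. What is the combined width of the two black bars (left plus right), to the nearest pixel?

273 px

Since 1.660 < 2.000, the clip is height-limited.
The clip is 804 × 1.660 ≈ 1334.64 px wide.
Black = 1608 − 1334.64 = 273.36 px.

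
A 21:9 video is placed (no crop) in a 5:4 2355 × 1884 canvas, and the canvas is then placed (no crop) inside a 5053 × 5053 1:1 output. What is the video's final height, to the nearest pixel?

2166 px

First fit — 21:9 into 2355×1884 spans the width: 2355.00 × 1009.29.
Second fit — the 5:4 canvas into 5053×5053 spans the width: 5053.00 × 4042.40 (×2.1456 from 2355×1884).
Applying the same ×2.1456: 1009.29 → 2165.57.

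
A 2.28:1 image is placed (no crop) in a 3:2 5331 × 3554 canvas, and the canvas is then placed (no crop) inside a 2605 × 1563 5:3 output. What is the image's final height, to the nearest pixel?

First fit — 2.28:1 into 5331×3554 spans the width: 5331.00 × 2338.16.
The 3:2 canvas is height-limited in 2605×1563, giving 2344.50 × 1563.00; scale factor 0.4398.
Applying the same ×0.4398: 2338.16 → 1028.29.

1028 px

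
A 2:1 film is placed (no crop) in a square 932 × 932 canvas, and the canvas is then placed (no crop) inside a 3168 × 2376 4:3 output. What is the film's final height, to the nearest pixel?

1188 px

2:1 in 932×932: fills the width, so the film is 932.00 × 466.00.
square in 3168×2376: fills the height, so the intermediate becomes 2376.00 × 2376.00 — a scale of ×2.5494.
Applying the same ×2.5494: 466.00 → 1188.00.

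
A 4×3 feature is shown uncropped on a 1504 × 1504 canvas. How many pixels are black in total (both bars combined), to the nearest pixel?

565504 pixels

4×3 is wider than square, so it spans the full width.
That makes the image 1128.0000 px tall (1504 × 3/4).
Black = 1504 − 1128.0000 = 376.0000 px.
That's 376.0000 × 1504 ≈ 565504 black pixels.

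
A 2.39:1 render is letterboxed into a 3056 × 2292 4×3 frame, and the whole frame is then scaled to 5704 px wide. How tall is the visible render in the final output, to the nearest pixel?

2387 px

In the 3056×2292 frame the render fills the width: height = 3056 / 2.390 ≈ 1278.66 px.
Resizing to 5704 px wide multiplies everything by 1.8665: 1278.66 → 2386.61 px.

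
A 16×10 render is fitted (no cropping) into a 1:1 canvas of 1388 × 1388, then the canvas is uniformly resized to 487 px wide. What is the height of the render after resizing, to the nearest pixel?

Fitted into 1388×1388, the render spans the width; its height is 1388 × 10/16 ≈ 867.50 px.
The frame scales by 487/1388 = 0.3509; 867.50 × 0.3509 ≈ 304.38 px.

304 px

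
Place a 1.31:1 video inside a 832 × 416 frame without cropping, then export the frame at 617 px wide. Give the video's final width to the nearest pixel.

404 px

Fitted into 832×416, the video spans the height; its width is 416 × 1.310 ≈ 544.96 px.
The frame scales by 617/832 = 0.7416; 544.96 × 0.7416 ≈ 404.13 px.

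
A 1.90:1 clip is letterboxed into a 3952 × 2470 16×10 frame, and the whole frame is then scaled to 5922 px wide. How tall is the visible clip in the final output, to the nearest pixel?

3117 px

In the 3952×2470 frame the clip fills the width: height = 3952 / 1.900 ≈ 2080.00 px.
Scaling 3952 → 5922 is ×1.4985, so the height becomes 2080.00 × 1.4985 ≈ 3116.84 px.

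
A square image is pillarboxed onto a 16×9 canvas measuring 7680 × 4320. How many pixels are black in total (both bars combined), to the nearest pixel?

Since 1.000 < 1.778, the image is height-limited.
The image is 4320 × 1/1 ≈ 4320.0000 px wide.
7680 − 4320.0000 = 3360.0000 px of bars.
Bar area = 3360.0000 × 4320 ≈ 14515200 px.

14515200 pixels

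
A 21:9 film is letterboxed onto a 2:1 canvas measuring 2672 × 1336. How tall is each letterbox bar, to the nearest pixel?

Since 2.333 > 2.000, the film is width-limited.
That makes the image 1145.14 px tall (2672 × 9/21).
1336 − 1145.14 = 190.86 px of bars (95.43 each).

95 px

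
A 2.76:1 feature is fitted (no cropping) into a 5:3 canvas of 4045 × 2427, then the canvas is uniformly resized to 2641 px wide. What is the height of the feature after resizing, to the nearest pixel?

957 px

Fitted into 4045×2427, the feature spans the width; its height is 4045 / 2.760 ≈ 1465.58 px.
The frame scales by 2641/4045 = 0.6529; 1465.58 × 0.6529 ≈ 956.88 px.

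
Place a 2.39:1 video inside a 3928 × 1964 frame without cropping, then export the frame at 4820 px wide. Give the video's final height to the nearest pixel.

Fitted into 3928×1964, the video spans the width; its height is 3928 / 2.390 ≈ 1643.51 px.
The frame scales by 4820/3928 = 1.2271; 1643.51 × 1.2271 ≈ 2016.74 px.

2017 px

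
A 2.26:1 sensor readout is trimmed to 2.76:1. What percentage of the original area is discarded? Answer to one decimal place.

Going from 2.26:1 to 2.76:1 means cutting height while keeping width.
(2.260)/(2.760) ≈ 0.819 of the area survives, leaving 18.12% discarded.

18.1%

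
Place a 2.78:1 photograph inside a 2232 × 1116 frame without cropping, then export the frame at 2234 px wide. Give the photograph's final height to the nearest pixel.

804 px

Fitted into 2232×1116, the photograph spans the width; its height is 2232 / 2.780 ≈ 802.88 px.
Scaling 2232 → 2234 is ×1.0009, so the height becomes 802.88 × 1.0009 ≈ 803.60 px.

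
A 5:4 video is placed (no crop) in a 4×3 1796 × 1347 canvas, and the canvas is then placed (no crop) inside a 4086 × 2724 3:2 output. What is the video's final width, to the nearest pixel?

5:4 in 1796×1347: fills the height, so the video is 1683.75 × 1347.00.
4×3 in 4086×2724: fills the height, so the intermediate becomes 3632.00 × 2724.00 — a scale of ×2.0223.
Applying the same ×2.0223: 1683.75 → 3405.00.

3405 px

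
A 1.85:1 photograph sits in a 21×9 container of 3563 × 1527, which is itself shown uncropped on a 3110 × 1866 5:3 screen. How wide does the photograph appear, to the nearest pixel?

1.85:1 in 3563×1527: fills the height, so the photograph is 2824.95 × 1527.00.
21×9 in 3110×1866: fills the width, so the intermediate becomes 3110.00 × 1332.86 — a scale of ×0.8729.
So the photograph's width is 2824.95 × 0.8729 ≈ 2465.79.

2466 px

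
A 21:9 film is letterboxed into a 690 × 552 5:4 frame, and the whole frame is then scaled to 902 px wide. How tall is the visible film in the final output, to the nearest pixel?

Fitted into 690×552, the film spans the width; its height is 690 × 9/21 ≈ 295.71 px.
Resizing to 902 px wide multiplies everything by 1.3072: 295.71 → 386.57 px.

387 px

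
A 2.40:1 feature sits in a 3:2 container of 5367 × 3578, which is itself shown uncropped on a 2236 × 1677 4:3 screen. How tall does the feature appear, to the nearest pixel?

932 px

Inside the 5367×3578 canvas the feature is width-limited at 5367.00 × 2236.25.
The 3:2 canvas is width-limited in 2236×1677, giving 2236.00 × 1490.67; scale factor 0.4166.
So the feature's height is 2236.25 × 0.4166 ≈ 931.67.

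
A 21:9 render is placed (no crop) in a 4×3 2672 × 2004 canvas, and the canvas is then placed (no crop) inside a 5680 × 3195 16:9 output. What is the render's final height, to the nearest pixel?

First fit — 21:9 into 2672×2004 spans the width: 2672.00 × 1145.14.
4×3 in 5680×3195: fills the height, so the intermediate becomes 4260.00 × 3195.00 — a scale of ×1.5943.
So the render's height is 1145.14 × 1.5943 ≈ 1825.71.

1826 px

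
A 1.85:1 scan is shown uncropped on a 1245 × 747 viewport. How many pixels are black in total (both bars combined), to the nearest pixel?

1.85:1 (1.850) > 5:3 (1.667), so the scan fills the width.
Content height = 1245 / 1.850 ≈ 672.9730 px.
Black = 747 − 672.9730 = 74.0270 px.
Bar area = 74.0270 × 1245 ≈ 92164 px.

92164 pixels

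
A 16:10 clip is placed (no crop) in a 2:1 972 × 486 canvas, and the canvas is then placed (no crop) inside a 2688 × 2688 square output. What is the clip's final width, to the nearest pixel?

First fit — 16:10 into 972×486 spans the height: 777.60 × 486.00.
Second fit — the 2:1 canvas into 2688×2688 spans the width: 2688.00 × 1344.00 (×2.7654 from 972×486).
So the clip's width is 777.60 × 2.7654 ≈ 2150.40.

2150 px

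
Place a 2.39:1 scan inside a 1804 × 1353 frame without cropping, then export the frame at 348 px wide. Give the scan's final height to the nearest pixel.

146 px

In the 1804×1353 frame the scan fills the width: height = 1804 / 2.390 ≈ 754.81 px.
Resizing to 348 px wide multiplies everything by 0.1929: 754.81 → 145.61 px.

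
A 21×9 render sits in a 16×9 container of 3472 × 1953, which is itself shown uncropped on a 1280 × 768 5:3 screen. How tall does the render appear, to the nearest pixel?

549 px

21×9 in 3472×1953: fills the width, so the render is 3472.00 × 1488.00.
Second fit — the 16×9 canvas into 1280×768 spans the width: 1280.00 × 720.00 (×0.3687 from 3472×1953).
The render scales with it: height 1488.00 × 0.3687 ≈ 548.57.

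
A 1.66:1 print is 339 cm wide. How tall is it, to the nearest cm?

204 cm

At 1.66:1, 339 / 1.660 ≈ 204.22.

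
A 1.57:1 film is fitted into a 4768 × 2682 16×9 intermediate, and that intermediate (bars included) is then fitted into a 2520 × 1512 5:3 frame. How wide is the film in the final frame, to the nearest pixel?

First fit — 1.57:1 into 4768×2682 spans the height: 4210.74 × 2682.00.
Second fit — the 16×9 canvas into 2520×1512 spans the width: 2520.00 × 1417.50 (×0.5285 from 4768×2682).
So the film's width is 4210.74 × 0.5285 ≈ 2225.47.

2225 px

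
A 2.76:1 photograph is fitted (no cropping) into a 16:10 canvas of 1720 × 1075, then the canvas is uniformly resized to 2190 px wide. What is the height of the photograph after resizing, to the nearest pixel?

Fitted into 1720×1075, the photograph spans the width; its height is 1720 / 2.760 ≈ 623.19 px.
The frame scales by 2190/1720 = 1.2733; 623.19 × 1.2733 ≈ 793.48 px.

793 px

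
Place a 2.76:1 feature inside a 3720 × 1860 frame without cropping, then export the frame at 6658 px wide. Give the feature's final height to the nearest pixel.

2412 px

At 3720×1860 the feature is width-limited, so height = 3720 / 2.760 ≈ 1347.83 px.
The frame scales by 6658/3720 = 1.7898; 1347.83 × 1.7898 ≈ 2412.32 px.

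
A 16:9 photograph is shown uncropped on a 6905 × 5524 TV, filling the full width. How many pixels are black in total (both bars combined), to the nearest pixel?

11323768 pixels

Content height = 6905 × 9/16 ≈ 3884.0625 px.
Black = 5524 − 3884.0625 = 1639.9375 px.
Across the 6905-px span: 1639.9375 × 6905 ≈ 11323768 px.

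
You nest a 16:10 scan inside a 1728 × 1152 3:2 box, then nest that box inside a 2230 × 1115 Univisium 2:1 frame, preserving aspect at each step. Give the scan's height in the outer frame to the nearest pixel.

1045 px

Inside the 1728×1152 canvas the scan is width-limited at 1728.00 × 1080.00.
Second fit — the 3:2 canvas into 2230×1115 spans the height: 1672.50 × 1115.00 (×0.9679 from 1728×1152).
Applying the same ×0.9679: 1080.00 → 1045.31.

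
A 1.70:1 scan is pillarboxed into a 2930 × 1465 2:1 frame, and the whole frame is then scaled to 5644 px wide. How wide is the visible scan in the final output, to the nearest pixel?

4797 px

In the 2930×1465 frame the scan fills the height: width = 1465 × 1.700 ≈ 2490.50 px.
Resizing to 5644 px wide multiplies everything by 1.9263: 2490.50 → 4797.40 px.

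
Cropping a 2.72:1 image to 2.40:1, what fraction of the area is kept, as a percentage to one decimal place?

88.2%

2.40:1 is narrower than 2.72:1, so the crop keeps the full height and trims the width.
Area ratio = (2.400)/(2.720) = 88.24% retained.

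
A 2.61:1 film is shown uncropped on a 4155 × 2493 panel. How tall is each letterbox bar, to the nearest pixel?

451 px

2.61:1 is wider than 5:3, so it spans the full width.
That makes the image 1591.95 px tall (4155 / 2.610).
Black = 2493 − 1591.95 = 901.05 px, or 450.52 per bar.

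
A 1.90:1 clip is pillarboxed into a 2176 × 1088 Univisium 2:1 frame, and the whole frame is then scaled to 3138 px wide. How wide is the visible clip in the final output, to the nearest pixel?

Fitted into 2176×1088, the clip spans the height; its width is 1088 × 1.900 ≈ 2067.20 px.
Resizing to 3138 px wide multiplies everything by 1.4421: 2067.20 → 2981.10 px.

2981 px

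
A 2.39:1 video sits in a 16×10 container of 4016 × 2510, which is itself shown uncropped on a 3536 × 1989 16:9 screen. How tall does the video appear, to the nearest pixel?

1332 px

2.39:1 in 4016×2510: fills the width, so the video is 4016.00 × 1680.33.
16×10 in 3536×1989: fills the height, so the intermediate becomes 3182.40 × 1989.00 — a scale of ×0.7924.
So the video's height is 1680.33 × 0.7924 ≈ 1331.55.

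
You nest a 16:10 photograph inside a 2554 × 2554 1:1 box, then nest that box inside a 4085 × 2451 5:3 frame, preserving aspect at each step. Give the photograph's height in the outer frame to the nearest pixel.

16:10 in 2554×2554: fills the width, so the photograph is 2554.00 × 1596.25.
Second fit — the 1:1 canvas into 4085×2451 spans the height: 2451.00 × 2451.00 (×0.9597 from 2554×2554).
So the photograph's height is 1596.25 × 0.9597 ≈ 1531.88.

1532 px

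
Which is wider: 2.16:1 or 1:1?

2.16 and 1; 2.16 > 1.

2.16:1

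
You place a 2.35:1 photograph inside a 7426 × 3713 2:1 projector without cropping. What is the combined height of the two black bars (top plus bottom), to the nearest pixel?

2.35:1 (2.350) > 2:1 (2.000), so the photograph fills the width.
The photograph is 7426 / 2.350 ≈ 3160.00 px tall.
Leftover height: 3713 − 3160.00 = 553.00 px.

553 px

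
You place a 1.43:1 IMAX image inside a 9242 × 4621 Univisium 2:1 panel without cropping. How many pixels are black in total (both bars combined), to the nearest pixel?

1.43:1 IMAX (1.430) < Univisium 2:1 (2.000), so the image fills the height.
The image is 4621 × 1.430 ≈ 6608.0300 px wide.
9242 − 6608.0300 = 2633.9700 px of bars.
That's 2633.9700 × 4621 ≈ 12171575 black pixels.

12171575 pixels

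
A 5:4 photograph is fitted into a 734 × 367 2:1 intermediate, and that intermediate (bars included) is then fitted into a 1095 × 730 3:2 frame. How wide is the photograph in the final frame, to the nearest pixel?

5:4 in 734×367: fills the height, so the photograph is 458.75 × 367.00.
The 2:1 canvas is width-limited in 1095×730, giving 1095.00 × 547.50; scale factor 1.4918.
So the photograph's width is 458.75 × 1.4918 ≈ 684.38.

684 px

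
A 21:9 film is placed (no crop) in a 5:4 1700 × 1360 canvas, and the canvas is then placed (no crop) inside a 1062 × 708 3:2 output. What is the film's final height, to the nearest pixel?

Inside the 1700×1360 canvas the film is width-limited at 1700.00 × 728.57.
5:4 in 1062×708: fills the height, so the intermediate becomes 885.00 × 708.00 — a scale of ×0.5206.
Applying the same ×0.5206: 728.57 → 379.29.

379 px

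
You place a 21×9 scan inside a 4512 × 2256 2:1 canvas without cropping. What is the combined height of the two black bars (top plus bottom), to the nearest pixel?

Since 2.333 > 2.000, the scan is width-limited.
The scan is 4512 × 9/21 ≈ 1933.71 px tall.
2256 − 1933.71 = 322.29 px of bars.

322 px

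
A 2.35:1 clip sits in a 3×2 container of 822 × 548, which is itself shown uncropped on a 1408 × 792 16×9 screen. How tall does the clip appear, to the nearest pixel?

506 px

Inside the 822×548 canvas the clip is width-limited at 822.00 × 349.79.
The 3×2 canvas is height-limited in 1408×792, giving 1188.00 × 792.00; scale factor 1.4453.
So the clip's height is 349.79 × 1.4453 ≈ 505.53.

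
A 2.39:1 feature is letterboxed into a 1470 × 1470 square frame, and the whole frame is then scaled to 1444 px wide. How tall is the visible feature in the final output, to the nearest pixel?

At 1470×1470 the feature is width-limited, so height = 1470 / 2.390 ≈ 615.06 px.
Scaling 1470 → 1444 is ×0.9823, so the height becomes 615.06 × 0.9823 ≈ 604.18 px.

604 px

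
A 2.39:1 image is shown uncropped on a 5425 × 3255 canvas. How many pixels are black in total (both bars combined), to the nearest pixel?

5344306 pixels

Since 2.390 > 1.667, the image is width-limited.
That makes the image 2269.8745 px tall (5425 / 2.390).
Leftover height: 3255 − 2269.8745 = 985.1255 px.
Bar area = 985.1255 × 5425 ≈ 5344306 px.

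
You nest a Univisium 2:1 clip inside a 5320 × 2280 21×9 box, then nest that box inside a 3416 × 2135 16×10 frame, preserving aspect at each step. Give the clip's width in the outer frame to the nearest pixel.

2928 px

First fit — Univisium 2:1 into 5320×2280 spans the height: 4560.00 × 2280.00.
21×9 in 3416×2135: fills the width, so the intermediate becomes 3416.00 × 1464.00 — a scale of ×0.6421.
The clip scales with it: width 4560.00 × 0.6421 ≈ 2928.00.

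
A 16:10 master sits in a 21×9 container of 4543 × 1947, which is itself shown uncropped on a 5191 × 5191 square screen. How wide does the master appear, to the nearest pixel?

3560 px

Inside the 4543×1947 canvas the master is height-limited at 3115.20 × 1947.00.
The 21×9 canvas is width-limited in 5191×5191, giving 5191.00 × 2224.71; scale factor 1.1426.
The master scales with it: width 3115.20 × 1.1426 ≈ 3559.54.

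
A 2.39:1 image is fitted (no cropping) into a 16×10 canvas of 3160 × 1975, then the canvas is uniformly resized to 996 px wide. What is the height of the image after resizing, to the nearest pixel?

In the 3160×1975 frame the image fills the width: height = 3160 / 2.390 ≈ 1322.18 px.
The frame scales by 996/3160 = 0.3152; 1322.18 × 0.3152 ≈ 416.74 px.

417 px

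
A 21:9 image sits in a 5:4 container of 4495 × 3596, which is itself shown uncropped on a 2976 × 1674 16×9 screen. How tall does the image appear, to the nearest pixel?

897 px

Inside the 4495×3596 canvas the image is width-limited at 4495.00 × 1926.43.
Second fit — the 5:4 canvas into 2976×1674 spans the height: 2092.50 × 1674.00 (×0.4655 from 4495×3596).
Applying the same ×0.4655: 1926.43 → 896.79.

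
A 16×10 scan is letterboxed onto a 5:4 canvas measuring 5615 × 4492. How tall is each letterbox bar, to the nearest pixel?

Since 1.600 > 1.250, the scan is width-limited.
Content height = 5615 × 10/16 ≈ 3509.38 px.
4492 − 3509.38 = 982.62 px of bars (491.31 each).

491 px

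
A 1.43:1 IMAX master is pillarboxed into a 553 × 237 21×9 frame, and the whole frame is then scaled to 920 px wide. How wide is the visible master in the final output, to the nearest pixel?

564 px

Fitted into 553×237, the master spans the height; its width is 237 × 1.430 ≈ 338.91 px.
Scaling 553 → 920 is ×1.6637, so the width becomes 338.91 × 1.6637 ≈ 563.83 px.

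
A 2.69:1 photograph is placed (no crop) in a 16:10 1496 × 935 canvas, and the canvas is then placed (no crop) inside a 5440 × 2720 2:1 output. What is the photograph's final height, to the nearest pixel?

1618 px

First fit — 2.69:1 into 1496×935 spans the width: 1496.00 × 556.13.
The 16:10 canvas is height-limited in 5440×2720, giving 4352.00 × 2720.00; scale factor 2.9091.
So the photograph's height is 556.13 × 2.9091 ≈ 1617.84.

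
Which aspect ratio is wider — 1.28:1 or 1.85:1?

1.85:1

1.28 and 1.85; 1.85 > 1.28.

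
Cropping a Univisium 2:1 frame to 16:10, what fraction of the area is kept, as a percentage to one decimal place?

80.0%

16:10 is narrower than Univisium 2:1, so the crop keeps the full height and trims the width.
(1.600)/(2.000) ≈ 0.800 of the area survives.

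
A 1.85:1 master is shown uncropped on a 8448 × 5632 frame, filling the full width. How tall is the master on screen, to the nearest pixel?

That makes the image 4566.49 px tall (8448 / 1.850).

4566 px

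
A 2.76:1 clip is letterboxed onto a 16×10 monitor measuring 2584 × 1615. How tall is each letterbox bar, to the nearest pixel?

2.76:1 is wider than 16×10, so it spans the full width.
That makes the image 936.23 px tall (2584 / 2.760).
1615 − 936.23 = 678.77 px of bars (339.38 each).

339 px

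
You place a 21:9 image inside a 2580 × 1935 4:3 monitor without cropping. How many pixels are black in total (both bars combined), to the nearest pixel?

2139557 pixels

21:9 (2.333) > 4:3 (1.333), so the image fills the width.
The image is 2580 × 9/21 ≈ 1105.7143 px tall.
Leftover height: 1935 − 1105.7143 = 829.2857 px.
Bar area = 829.2857 × 2580 ≈ 2139557 px.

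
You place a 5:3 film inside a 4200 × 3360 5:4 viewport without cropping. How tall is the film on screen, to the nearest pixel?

Since 1.667 > 1.250, the film is width-limited.
The film is 4200 × 3/5 ≈ 2520.00 px tall.

2520 px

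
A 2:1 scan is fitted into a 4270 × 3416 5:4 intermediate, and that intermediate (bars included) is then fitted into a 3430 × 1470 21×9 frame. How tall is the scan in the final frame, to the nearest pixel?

919 px

First fit — 2:1 into 4270×3416 spans the width: 4270.00 × 2135.00.
5:4 in 3430×1470: fills the height, so the intermediate becomes 1837.50 × 1470.00 — a scale of ×0.4303.
The scan scales with it: height 2135.00 × 0.4303 ≈ 918.75.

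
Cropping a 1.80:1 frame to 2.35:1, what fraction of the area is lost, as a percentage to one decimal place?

The width stays; only height is cut (since 2.35:1 is wider than 1.80:1).
(1.800)/(2.350) ≈ 0.766 of the area survives, leaving 23.40% discarded.

23.4%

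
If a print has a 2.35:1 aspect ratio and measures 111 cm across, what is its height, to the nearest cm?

111 / 2.350 = 47.23.

47 cm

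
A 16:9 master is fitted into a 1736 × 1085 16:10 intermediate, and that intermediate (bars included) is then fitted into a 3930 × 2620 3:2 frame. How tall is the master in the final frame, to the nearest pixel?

Inside the 1736×1085 canvas the master is width-limited at 1736.00 × 976.50.
The 16:10 canvas is width-limited in 3930×2620, giving 3930.00 × 2456.25; scale factor 2.2638.
Applying the same ×2.2638: 976.50 → 2210.62.

2211 px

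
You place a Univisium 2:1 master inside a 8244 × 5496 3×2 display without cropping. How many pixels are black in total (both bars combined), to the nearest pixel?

Univisium 2:1 is wider than 3×2, so it spans the full width.
The master is 8244 × 1/2 ≈ 4122.0000 px tall.
Leftover height: 5496 − 4122.0000 = 1374.0000 px.
That's 1374.0000 × 8244 ≈ 11327256 black pixels.

11327256 pixels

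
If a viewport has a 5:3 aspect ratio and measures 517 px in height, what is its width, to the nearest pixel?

Width = 517 / 3 × 5 = 861.67.

862 px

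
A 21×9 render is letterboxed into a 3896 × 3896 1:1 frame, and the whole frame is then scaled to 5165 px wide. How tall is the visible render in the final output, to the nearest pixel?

2214 px

In the 3896×3896 frame the render fills the width: height = 3896 × 9/21 ≈ 1669.71 px.
Resizing to 5165 px wide multiplies everything by 1.3257: 1669.71 → 2213.57 px.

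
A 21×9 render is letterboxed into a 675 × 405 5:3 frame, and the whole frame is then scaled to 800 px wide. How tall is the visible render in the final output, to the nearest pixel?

At 675×405 the render is width-limited, so height = 675 × 9/21 ≈ 289.29 px.
Resizing to 800 px wide multiplies everything by 1.1852: 289.29 → 342.86 px.

343 px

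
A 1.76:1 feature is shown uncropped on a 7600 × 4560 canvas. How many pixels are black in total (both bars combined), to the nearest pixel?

1837818 pixels

1.76:1 is wider than 5:3, so it spans the full width.
Content height = 7600 / 1.760 ≈ 4318.1818 px.
Leftover height: 4560 − 4318.1818 = 241.8182 px.
That's 241.8182 × 7600 ≈ 1837818 black pixels.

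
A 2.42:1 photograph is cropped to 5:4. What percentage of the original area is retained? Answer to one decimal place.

51.7%

The height stays; only width is cut (since 5:4 is narrower than 2.42:1).
(1.250)/(2.420) ≈ 0.517 of the area survives.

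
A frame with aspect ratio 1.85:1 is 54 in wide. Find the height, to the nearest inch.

At 1.85:1, 54 / 1.850 ≈ 29.19.

29 in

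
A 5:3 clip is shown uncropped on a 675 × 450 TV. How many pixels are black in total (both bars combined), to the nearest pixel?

30375 pixels

5:3 (1.667) > 3×2 (1.500), so the clip fills the width.
That makes the image 405.0000 px tall (675 × 3/5).
Black = 450 − 405.0000 = 45.0000 px.
That's 45.0000 × 675 ≈ 30375 black pixels.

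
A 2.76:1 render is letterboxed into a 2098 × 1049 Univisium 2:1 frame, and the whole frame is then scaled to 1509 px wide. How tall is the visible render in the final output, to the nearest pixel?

Fitted into 2098×1049, the render spans the width; its height is 2098 / 2.760 ≈ 760.14 px.
The frame scales by 1509/2098 = 0.7193; 760.14 × 0.7193 ≈ 546.74 px.

547 px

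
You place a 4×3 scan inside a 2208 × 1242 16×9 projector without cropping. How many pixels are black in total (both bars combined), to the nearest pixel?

4×3 is narrower than 16×9, so it spans the full height.
The scan is 1242 × 4/3 ≈ 1656.0000 px wide.
2208 − 1656.0000 = 552.0000 px of bars.
Bar area = 552.0000 × 1242 ≈ 685584 px.

685584 pixels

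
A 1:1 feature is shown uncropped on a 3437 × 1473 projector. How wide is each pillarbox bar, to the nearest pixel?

Since 1.000 < 2.333, the feature is height-limited.
That makes the image 1473.00 px wide (1473 × 1/1).
Black = 3437 − 1473.00 = 1964.00 px, or 982.00 per bar.

982 px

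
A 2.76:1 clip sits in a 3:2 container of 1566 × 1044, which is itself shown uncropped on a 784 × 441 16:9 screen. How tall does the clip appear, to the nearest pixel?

Inside the 1566×1044 canvas the clip is width-limited at 1566.00 × 567.39.
3:2 in 784×441: fills the height, so the intermediate becomes 661.50 × 441.00 — a scale of ×0.4224.
So the clip's height is 567.39 × 0.4224 ≈ 239.67.

240 px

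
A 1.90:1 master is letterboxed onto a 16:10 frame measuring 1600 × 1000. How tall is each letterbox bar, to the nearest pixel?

Since 1.900 > 1.600, the master is width-limited.
The master is 1600 / 1.900 ≈ 842.11 px tall.
Black = 1000 − 842.11 = 157.89 px, or 78.95 per bar.

79 px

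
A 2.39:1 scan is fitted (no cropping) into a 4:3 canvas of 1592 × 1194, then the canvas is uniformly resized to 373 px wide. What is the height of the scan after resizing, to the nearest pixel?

156 px

In the 1592×1194 frame the scan fills the width: height = 1592 / 2.390 ≈ 666.11 px.
Resizing to 373 px wide multiplies everything by 0.2343: 666.11 → 156.07 px.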